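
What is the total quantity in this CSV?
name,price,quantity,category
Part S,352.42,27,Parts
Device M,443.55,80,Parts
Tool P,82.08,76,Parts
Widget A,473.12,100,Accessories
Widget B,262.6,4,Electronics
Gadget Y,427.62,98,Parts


Computing total quantity:
Values: [27, 80, 76, 100, 4, 98]
Sum = 385

385


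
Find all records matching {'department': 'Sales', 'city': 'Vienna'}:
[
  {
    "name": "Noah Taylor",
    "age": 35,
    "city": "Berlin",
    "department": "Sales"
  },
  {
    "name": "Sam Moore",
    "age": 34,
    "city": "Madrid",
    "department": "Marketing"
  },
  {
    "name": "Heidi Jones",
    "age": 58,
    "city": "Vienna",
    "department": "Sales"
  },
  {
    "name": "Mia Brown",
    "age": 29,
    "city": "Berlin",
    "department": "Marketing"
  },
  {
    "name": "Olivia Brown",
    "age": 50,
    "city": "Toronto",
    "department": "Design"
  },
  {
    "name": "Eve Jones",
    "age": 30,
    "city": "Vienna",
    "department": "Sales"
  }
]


Search criteria: {'department': 'Sales', 'city': 'Vienna'}

Checking 6 records:
  Noah Taylor: {department: Sales, city: Berlin}
  Sam Moore: {department: Marketing, city: Madrid}
  Heidi Jones: {department: Sales, city: Vienna} <-- MATCH
  Mia Brown: {department: Marketing, city: Berlin}
  Olivia Brown: {department: Design, city: Toronto}
  Eve Jones: {department: Sales, city: Vienna} <-- MATCH

Matches: ["Heidi Jones", "Eve Jones"]

["Heidi Jones", "Eve Jones"]


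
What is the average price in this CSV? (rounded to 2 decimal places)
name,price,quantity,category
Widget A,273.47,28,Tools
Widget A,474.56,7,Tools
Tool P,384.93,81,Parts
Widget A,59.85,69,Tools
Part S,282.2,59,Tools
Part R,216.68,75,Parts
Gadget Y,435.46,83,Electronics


Computing average price:
Values: [273.47, 474.56, 384.93, 59.85, 282.2, 216.68, 435.46]
Sum = 2127.15
Count = 7
Average = 2127.15/7 ≈ 303.88 (rounded to 2 decimal places)

303.88


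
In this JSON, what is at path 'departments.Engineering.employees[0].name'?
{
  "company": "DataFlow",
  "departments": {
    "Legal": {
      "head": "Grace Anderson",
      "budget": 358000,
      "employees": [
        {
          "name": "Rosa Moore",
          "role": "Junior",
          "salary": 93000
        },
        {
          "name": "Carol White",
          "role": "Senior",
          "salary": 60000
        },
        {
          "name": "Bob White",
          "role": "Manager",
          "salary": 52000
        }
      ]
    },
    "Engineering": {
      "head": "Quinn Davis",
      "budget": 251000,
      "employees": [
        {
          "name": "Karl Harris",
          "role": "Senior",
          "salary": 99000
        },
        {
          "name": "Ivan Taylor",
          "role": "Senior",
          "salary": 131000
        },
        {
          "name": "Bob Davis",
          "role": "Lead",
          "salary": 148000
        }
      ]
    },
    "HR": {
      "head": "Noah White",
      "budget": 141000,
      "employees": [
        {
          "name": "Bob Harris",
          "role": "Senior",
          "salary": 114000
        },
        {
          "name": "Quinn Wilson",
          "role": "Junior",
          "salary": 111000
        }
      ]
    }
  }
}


Path: departments.Engineering.employees[0].name

Navigate:
  -> departments
  -> Engineering
  -> employees[0].name = 'Karl Harris'

Karl Harris


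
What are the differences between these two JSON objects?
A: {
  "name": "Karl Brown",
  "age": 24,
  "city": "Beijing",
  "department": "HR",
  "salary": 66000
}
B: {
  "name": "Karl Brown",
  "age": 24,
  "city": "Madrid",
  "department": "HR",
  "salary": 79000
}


Comparing each field (in key order):
  name: same
  age: same
  city: DIFFERENT
  department: same
  salary: DIFFERENT
Differences:
  city: Beijing -> Madrid
  salary: 66000 -> 79000

2 field(s) changed

2 changes: city, salary


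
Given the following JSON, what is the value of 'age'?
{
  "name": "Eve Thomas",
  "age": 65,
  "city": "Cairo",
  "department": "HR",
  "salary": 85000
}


Looking up field 'age'
Value: 65

65


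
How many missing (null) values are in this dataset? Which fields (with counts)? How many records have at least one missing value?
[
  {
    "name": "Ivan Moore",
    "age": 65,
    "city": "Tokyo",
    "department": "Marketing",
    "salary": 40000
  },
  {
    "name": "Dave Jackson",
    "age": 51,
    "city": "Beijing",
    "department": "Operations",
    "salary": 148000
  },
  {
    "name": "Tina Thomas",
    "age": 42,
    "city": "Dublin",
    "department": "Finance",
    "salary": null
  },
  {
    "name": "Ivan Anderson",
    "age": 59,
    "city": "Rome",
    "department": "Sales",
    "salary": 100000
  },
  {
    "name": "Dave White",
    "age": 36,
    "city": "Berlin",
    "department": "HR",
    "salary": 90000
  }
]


Checking for missing (null) values in 5 records:

  Ivan Moore: complete
  Dave Jackson: complete
  Tina Thomas: salary
  Ivan Anderson: complete
  Dave White: complete

Per field:
  name: 0 missing
  age: 0 missing
  city: 0 missing
  department: 0 missing
  salary: 1 missing

Total missing values: 1
Records with any missing: 1

1 missing values (salary: 1); 1 incomplete records


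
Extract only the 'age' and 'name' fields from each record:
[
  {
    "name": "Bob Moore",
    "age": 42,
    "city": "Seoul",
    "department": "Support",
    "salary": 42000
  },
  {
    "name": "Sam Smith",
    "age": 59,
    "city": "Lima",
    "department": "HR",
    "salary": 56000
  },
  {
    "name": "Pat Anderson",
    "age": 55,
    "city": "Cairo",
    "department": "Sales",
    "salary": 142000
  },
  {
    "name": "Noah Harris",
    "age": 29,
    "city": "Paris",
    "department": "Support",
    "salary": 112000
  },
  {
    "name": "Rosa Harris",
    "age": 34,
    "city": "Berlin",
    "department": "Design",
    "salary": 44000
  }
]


Original: 5 records with fields: name, age, city, department, salary
Keep: ['age', 'name']
Drop: ['city', 'department', 'salary']
Result: 5 records, 2 fields each

[
  {
    "age": 42,
    "name": "Bob Moore"
  },
  {
    "age": 59,
    "name": "Sam Smith"
  },
  {
    "age": 55,
    "name": "Pat Anderson"
  },
  {
    "age": 29,
    "name": "Noah Harris"
  },
  {
    "age": 34,
    "name": "Rosa Harris"
  }
]


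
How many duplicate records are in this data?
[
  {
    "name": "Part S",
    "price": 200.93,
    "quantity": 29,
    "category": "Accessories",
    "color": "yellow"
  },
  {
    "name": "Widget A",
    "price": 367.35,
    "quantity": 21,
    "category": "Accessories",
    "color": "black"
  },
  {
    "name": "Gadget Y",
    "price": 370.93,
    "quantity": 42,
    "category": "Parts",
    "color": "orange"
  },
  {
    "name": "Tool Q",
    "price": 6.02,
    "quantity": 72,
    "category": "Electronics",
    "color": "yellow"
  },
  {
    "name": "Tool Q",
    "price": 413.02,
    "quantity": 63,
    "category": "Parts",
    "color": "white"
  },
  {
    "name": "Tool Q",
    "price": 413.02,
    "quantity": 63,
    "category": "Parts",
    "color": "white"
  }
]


Checking 6 records for duplicates:

  Row 1: Part S ($200.93, qty 29)
  Row 2: Widget A ($367.35, qty 21)
  Row 3: Gadget Y ($370.93, qty 42)
  Row 4: Tool Q ($6.02, qty 72)
  Row 5: Tool Q ($413.02, qty 63)
  Row 6: Tool Q ($413.02, qty 63) <-- DUPLICATE

Duplicates found: 1
Unique records: 5

1 duplicates, 5 unique


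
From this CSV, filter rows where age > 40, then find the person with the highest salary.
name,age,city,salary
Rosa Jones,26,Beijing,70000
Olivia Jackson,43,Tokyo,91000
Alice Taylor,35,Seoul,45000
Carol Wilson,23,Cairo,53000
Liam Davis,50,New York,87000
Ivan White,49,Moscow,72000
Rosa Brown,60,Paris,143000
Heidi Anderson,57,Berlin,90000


Filter: age > 40
Sort by: salary (descending)

Filtered records (5):
  Rosa Brown, age 60, salary $143000
  Olivia Jackson, age 43, salary $91000
  Heidi Anderson, age 57, salary $90000
  Liam Davis, age 50, salary $87000
  Ivan White, age 49, salary $72000

Highest salary: Rosa Brown ($143000)

Rosa Brown


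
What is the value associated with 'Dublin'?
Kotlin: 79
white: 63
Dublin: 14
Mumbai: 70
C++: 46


Looking up key 'Dublin'
Value: 14

14


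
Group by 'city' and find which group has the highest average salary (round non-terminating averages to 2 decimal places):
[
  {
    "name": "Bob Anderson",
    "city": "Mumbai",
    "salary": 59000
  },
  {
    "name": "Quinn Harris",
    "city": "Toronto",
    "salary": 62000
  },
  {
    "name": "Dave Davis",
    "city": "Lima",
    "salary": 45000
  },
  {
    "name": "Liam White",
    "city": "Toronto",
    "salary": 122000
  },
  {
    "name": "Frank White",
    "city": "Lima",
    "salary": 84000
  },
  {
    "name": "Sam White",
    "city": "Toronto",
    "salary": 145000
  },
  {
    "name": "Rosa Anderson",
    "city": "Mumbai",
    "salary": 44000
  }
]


Group by: city

Groups:
  Lima: 2 people, avg salary = 129000/2 = $64500
  Mumbai: 2 people, avg salary = 103000/2 = $51500
  Toronto: 3 people, avg salary = 329000/3 ≈ $109666.67

Highest average salary: Toronto (≈$109666.67)

Toronto (≈$109666.67)


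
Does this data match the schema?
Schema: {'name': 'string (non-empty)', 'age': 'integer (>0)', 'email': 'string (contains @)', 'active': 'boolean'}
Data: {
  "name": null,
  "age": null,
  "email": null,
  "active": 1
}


Validating each field against schema:
  name: FAIL (null is not a string)
  age: FAIL (null is not an integer)
  email: FAIL (null is not a string)
  active: FAIL (1 is not a boolean)

Result: INVALID (4 errors: name, age, email, active)

INVALID (4 errors: name, age, email, active)


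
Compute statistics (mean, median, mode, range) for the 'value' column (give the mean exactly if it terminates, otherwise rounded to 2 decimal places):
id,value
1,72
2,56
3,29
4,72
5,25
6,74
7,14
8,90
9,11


Data: [72, 56, 29, 72, 25, 74, 14, 90, 11]
Count: 9
Sum: 443
Mean: 443/9 ≈ 49.22 (rounded to 2 decimal places)
Sorted: [11, 14, 25, 29, 56, 72, 72, 74, 90]
Median: 56.0
Mode: 72 (2 times)
Range: 90 - 11 = 79
Min: 11, Max: 90

mean≈49.22, median=56.0, mode=72, range=79


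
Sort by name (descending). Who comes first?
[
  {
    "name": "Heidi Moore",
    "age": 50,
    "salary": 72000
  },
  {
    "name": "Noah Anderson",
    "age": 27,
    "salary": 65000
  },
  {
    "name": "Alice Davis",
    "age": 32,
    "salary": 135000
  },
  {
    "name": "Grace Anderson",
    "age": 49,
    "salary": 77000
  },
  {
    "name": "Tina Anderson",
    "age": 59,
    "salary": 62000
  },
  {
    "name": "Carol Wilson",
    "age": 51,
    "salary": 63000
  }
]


Sort by: name (descending)

Sorted order:
  1. Tina Anderson (name = Tina Anderson)
  2. Noah Anderson (name = Noah Anderson)
  3. Heidi Moore (name = Heidi Moore)
  4. Grace Anderson (name = Grace Anderson)
  5. Carol Wilson (name = Carol Wilson)
  6. Alice Davis (name = Alice Davis)

First: Tina Anderson

Tina Anderson


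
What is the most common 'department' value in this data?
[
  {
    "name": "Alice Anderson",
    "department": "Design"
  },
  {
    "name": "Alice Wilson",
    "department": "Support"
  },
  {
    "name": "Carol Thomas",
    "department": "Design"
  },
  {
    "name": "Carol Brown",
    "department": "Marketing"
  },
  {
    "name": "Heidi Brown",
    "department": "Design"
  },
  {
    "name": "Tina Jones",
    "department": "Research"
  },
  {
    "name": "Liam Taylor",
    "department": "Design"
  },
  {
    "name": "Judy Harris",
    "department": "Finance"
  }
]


Counting 'department' values across 8 records:

  Design: 4 ####
  Support: 1 #
  Marketing: 1 #
  Research: 1 #
  Finance: 1 #

Most common: Design (4 times)

Design (4 times)


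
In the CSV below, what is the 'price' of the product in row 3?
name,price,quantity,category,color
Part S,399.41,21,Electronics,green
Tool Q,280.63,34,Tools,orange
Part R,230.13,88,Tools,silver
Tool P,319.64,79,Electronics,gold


Query: Row 3 ('Part R'), column 'price'
Value: 230.13

230.13


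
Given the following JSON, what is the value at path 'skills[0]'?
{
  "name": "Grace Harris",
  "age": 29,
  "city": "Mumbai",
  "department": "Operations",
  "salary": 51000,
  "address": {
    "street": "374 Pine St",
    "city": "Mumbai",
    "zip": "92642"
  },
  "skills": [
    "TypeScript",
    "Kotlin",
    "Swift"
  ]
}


Query: skills[0]
Path: skills -> first element
Value: TypeScript

TypeScript


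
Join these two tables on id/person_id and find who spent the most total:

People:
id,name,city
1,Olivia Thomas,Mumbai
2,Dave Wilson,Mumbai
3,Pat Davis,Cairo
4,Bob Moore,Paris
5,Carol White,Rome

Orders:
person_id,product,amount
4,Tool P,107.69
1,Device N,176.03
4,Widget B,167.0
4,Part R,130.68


Join on: people.id = orders.person_id

Joined rows:
  Bob Moore (Paris) bought Tool P for $107.69
  Olivia Thomas (Mumbai) bought Device N for $176.03
  Bob Moore (Paris) bought Widget B for $167.0
  Bob Moore (Paris) bought Part R for $130.68

Total per person:
  Bob Moore: $405.37
  Olivia Thomas: $176.03

Top spender: Bob Moore ($405.37)

Bob Moore ($405.37)


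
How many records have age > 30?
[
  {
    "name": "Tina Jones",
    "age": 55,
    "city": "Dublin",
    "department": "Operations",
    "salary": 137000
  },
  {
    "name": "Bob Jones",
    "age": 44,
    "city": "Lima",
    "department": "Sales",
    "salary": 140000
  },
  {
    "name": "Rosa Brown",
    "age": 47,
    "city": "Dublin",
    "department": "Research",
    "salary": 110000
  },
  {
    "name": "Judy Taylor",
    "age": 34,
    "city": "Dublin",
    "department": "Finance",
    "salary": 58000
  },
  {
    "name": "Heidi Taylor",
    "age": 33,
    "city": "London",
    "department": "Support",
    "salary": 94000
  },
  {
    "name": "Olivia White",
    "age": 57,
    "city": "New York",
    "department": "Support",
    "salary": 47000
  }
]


Data: 6 records
Condition: age > 30

Checking each record:
  Tina Jones: 55 MATCH
  Bob Jones: 44 MATCH
  Rosa Brown: 47 MATCH
  Judy Taylor: 34 MATCH
  Heidi Taylor: 33 MATCH
  Olivia White: 57 MATCH

Count: 6

6


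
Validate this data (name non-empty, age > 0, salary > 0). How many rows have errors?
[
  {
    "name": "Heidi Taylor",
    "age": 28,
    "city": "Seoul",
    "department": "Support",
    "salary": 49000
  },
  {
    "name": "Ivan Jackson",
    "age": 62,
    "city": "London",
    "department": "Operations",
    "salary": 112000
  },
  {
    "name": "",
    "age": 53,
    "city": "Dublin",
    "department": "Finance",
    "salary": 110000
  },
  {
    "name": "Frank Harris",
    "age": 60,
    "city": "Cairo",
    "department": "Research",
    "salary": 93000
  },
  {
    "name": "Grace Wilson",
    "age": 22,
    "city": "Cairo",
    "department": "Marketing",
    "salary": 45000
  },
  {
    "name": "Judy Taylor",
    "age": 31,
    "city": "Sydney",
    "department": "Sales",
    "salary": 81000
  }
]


Validating 6 records:
Rules: name non-empty, age > 0, salary > 0

  Row 1 (Heidi Taylor): OK
  Row 2 (Ivan Jackson): OK
  Row 3 (???): empty name
  Row 4 (Frank Harris): OK
  Row 5 (Grace Wilson): OK
  Row 6 (Judy Taylor): OK

Total errors: 1

1 errors


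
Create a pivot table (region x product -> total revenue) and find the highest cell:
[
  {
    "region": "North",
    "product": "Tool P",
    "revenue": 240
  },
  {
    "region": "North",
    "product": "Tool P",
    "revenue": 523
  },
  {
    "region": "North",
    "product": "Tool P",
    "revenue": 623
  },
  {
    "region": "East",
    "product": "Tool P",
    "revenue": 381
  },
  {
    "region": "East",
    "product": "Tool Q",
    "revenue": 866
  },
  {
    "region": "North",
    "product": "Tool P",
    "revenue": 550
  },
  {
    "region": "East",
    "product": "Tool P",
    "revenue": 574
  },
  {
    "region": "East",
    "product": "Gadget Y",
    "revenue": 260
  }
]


Pivot: region (rows) x product (columns) -> total revenue

     Gadget Y      Tool P        Tool Q      
East           260           955           866  
North            0          1936             0  

Highest: North / Tool P = $1936

North / Tool P = $1936


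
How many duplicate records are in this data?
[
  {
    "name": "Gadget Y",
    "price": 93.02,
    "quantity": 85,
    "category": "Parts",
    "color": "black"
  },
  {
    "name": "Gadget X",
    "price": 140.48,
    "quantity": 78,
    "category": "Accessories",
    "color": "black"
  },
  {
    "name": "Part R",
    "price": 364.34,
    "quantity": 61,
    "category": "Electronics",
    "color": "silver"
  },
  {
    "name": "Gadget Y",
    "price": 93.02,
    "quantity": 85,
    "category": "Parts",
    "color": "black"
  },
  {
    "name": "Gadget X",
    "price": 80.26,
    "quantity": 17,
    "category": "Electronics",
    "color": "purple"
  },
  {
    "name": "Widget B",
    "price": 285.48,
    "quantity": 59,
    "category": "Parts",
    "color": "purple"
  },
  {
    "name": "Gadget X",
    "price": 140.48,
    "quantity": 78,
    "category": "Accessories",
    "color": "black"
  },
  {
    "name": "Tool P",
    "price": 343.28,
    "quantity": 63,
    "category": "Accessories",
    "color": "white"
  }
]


Checking 8 records for duplicates:

  Row 1: Gadget Y ($93.02, qty 85)
  Row 2: Gadget X ($140.48, qty 78)
  Row 3: Part R ($364.34, qty 61)
  Row 4: Gadget Y ($93.02, qty 85) <-- DUPLICATE
  Row 5: Gadget X ($80.26, qty 17)
  Row 6: Widget B ($285.48, qty 59)
  Row 7: Gadget X ($140.48, qty 78) <-- DUPLICATE
  Row 8: Tool P ($343.28, qty 63)

Duplicates found: 2
Unique records: 6

2 duplicates, 6 unique


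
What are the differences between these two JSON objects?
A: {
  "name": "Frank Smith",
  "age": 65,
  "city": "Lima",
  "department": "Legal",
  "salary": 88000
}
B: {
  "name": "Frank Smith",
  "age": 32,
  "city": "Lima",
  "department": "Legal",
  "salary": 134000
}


Comparing each field (in key order):
  name: same
  age: DIFFERENT
  city: same
  department: same
  salary: DIFFERENT
Differences:
  age: 65 -> 32
  salary: 88000 -> 134000

2 field(s) changed

2 changes: age, salary


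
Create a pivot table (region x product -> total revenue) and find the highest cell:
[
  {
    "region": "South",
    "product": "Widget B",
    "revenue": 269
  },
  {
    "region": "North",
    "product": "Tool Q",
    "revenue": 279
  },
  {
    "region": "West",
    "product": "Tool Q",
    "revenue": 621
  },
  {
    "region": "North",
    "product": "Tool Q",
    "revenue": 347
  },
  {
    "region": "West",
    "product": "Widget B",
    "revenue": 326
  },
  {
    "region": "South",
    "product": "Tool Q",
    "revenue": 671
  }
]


Pivot: region (rows) x product (columns) -> total revenue

     Tool Q        Widget B    
North          626             0  
South          671           269  
West           621           326  

Highest: South / Tool Q = $671

South / Tool Q = $671


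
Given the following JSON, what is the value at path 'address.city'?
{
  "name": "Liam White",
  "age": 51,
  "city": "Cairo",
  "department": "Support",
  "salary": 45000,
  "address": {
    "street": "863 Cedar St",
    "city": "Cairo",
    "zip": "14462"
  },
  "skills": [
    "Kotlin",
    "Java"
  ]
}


Query: address.city
Path: address -> city
Value: Cairo

Cairo


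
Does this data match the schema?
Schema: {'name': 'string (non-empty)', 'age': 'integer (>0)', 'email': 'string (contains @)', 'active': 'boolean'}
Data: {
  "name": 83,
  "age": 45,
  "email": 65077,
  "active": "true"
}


Validating each field against schema:
  name: FAIL (83 is not a string)
  age: OK (positive integer)
  email: FAIL (65077 is not a string)
  active: FAIL ("true" is not a boolean)

Result: INVALID (3 errors: name, email, active)

INVALID (3 errors: name, email, active)


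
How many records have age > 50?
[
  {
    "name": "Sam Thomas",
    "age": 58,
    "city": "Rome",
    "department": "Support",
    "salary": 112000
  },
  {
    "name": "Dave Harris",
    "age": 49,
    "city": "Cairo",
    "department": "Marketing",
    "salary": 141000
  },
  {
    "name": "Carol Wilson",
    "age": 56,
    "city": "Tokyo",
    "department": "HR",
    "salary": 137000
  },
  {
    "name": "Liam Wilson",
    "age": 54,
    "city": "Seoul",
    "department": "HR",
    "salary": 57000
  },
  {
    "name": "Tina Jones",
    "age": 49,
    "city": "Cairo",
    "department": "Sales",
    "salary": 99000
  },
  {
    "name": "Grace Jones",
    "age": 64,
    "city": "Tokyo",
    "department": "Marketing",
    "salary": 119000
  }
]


Data: 6 records
Condition: age > 50

Checking each record:
  Sam Thomas: 58 MATCH
  Dave Harris: 49
  Carol Wilson: 56 MATCH
  Liam Wilson: 54 MATCH
  Tina Jones: 49
  Grace Jones: 64 MATCH

Count: 4

4


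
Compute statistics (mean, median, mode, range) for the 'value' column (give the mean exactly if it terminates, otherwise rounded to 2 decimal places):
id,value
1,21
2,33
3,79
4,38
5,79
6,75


Data: [21, 33, 79, 38, 79, 75]
Count: 6
Sum: 325
Mean: 325/6 ≈ 54.17 (rounded to 2 decimal places)
Sorted: [21, 33, 38, 75, 79, 79]
Median: 56.5
Mode: 79 (2 times)
Range: 79 - 21 = 58
Min: 21, Max: 79

mean≈54.17, median=56.5, mode=79, range=58


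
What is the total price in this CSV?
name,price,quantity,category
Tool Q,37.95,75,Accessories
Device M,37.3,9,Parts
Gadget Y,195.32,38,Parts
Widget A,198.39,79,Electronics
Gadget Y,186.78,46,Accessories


Computing total price:
Values: [37.95, 37.3, 195.32, 198.39, 186.78]
Sum = 655.74

655.74


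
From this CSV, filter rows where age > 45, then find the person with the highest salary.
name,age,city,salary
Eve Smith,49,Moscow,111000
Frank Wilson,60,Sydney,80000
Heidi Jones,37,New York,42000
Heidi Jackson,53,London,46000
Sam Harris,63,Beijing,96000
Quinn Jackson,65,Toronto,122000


Filter: age > 45
Sort by: salary (descending)

Filtered records (5):
  Quinn Jackson, age 65, salary $122000
  Eve Smith, age 49, salary $111000
  Sam Harris, age 63, salary $96000
  Frank Wilson, age 60, salary $80000
  Heidi Jackson, age 53, salary $46000

Highest salary: Quinn Jackson ($122000)

Quinn Jackson


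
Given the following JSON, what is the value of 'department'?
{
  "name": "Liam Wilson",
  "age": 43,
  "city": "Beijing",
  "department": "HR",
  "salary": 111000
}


Looking up field 'department'
Value: HR

HR


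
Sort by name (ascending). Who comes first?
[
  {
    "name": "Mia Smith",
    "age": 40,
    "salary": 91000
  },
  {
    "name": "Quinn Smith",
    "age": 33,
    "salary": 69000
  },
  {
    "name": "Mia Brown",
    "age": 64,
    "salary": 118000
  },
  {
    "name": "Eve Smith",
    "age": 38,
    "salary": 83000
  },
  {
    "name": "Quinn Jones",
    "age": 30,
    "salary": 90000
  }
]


Sort by: name (ascending)

Sorted order:
  1. Eve Smith (name = Eve Smith)
  2. Mia Brown (name = Mia Brown)
  3. Mia Smith (name = Mia Smith)
  4. Quinn Jones (name = Quinn Jones)
  5. Quinn Smith (name = Quinn Smith)

First: Eve Smith

Eve Smith


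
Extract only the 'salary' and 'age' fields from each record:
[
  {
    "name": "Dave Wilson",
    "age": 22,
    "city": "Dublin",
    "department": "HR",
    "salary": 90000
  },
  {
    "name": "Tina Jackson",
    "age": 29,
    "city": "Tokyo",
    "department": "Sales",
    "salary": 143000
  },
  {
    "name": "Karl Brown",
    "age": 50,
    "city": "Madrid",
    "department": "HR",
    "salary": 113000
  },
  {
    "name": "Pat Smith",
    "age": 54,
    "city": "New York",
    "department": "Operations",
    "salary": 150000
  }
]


Original: 4 records with fields: name, age, city, department, salary
Keep: ['salary', 'age']
Drop: ['name', 'city', 'department']
Result: 4 records, 2 fields each

[
  {
    "salary": 90000,
    "age": 22
  },
  {
    "salary": 143000,
    "age": 29
  },
  {
    "salary": 113000,
    "age": 50
  },
  {
    "salary": 150000,
    "age": 54
  }
]


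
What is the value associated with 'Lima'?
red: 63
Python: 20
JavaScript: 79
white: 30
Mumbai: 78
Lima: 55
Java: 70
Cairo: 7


Looking up key 'Lima'
Value: 55

55


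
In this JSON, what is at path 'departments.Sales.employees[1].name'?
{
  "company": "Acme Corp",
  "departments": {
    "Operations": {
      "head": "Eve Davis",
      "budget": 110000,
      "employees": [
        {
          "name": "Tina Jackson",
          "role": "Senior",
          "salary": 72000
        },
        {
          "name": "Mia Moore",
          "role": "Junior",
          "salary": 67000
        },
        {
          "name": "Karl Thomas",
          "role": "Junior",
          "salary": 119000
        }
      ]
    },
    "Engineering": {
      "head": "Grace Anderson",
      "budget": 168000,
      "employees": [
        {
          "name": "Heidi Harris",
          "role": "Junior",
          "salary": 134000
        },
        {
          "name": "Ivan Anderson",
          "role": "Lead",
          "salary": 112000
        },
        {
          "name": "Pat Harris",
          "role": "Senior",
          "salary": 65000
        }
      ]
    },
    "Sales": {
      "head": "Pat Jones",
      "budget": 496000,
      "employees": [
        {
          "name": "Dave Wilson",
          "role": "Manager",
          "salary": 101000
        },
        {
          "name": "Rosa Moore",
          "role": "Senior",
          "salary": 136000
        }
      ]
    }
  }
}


Path: departments.Sales.employees[1].name

Navigate:
  -> departments
  -> Sales
  -> employees[1].name = 'Rosa Moore'

Rosa Moore


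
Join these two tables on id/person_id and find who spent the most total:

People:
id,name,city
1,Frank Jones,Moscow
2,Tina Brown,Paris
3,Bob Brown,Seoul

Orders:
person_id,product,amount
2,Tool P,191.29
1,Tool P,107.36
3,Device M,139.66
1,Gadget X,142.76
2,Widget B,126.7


Join on: people.id = orders.person_id

Joined rows:
  Tina Brown (Paris) bought Tool P for $191.29
  Frank Jones (Moscow) bought Tool P for $107.36
  Bob Brown (Seoul) bought Device M for $139.66
  Frank Jones (Moscow) bought Gadget X for $142.76
  Tina Brown (Paris) bought Widget B for $126.7

Total per person:
  Tina Brown: $317.99
  Frank Jones: $250.12
  Bob Brown: $139.66

Top spender: Tina Brown ($317.99)

Tina Brown ($317.99)


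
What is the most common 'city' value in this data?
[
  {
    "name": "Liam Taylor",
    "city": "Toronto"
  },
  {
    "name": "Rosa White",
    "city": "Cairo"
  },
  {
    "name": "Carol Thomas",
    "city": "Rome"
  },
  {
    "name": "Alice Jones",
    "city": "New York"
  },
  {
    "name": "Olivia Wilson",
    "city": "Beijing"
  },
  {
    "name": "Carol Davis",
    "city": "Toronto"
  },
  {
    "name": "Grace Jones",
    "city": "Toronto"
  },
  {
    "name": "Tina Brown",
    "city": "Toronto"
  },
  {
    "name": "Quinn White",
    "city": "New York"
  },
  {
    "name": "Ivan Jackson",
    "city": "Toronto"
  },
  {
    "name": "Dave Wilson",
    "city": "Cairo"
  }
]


Counting 'city' values across 11 records:

  Toronto: 5 #####
  Cairo: 2 ##
  New York: 2 ##
  Rome: 1 #
  Beijing: 1 #

Most common: Toronto (5 times)

Toronto (5 times)


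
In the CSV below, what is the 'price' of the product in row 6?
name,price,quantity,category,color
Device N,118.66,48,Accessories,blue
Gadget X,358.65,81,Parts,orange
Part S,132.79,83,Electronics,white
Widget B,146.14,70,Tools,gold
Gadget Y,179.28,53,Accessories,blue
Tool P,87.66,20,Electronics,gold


Query: Row 6 ('Tool P'), column 'price'
Value: 87.66

87.66


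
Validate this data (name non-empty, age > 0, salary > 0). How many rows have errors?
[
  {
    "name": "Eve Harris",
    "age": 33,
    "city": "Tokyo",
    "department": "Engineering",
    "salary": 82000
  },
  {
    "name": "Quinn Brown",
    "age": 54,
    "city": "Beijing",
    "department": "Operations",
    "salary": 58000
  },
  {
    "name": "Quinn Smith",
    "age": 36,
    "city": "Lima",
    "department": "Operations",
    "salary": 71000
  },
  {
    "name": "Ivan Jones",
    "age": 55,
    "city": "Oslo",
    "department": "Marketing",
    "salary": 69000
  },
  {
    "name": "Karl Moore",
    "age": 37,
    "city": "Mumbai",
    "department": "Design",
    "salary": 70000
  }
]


Validating 5 records:
Rules: name non-empty, age > 0, salary > 0

  Row 1 (Eve Harris): OK
  Row 2 (Quinn Brown): OK
  Row 3 (Quinn Smith): OK
  Row 4 (Ivan Jones): OK
  Row 5 (Karl Moore): OK

Total errors: 0

0 errors


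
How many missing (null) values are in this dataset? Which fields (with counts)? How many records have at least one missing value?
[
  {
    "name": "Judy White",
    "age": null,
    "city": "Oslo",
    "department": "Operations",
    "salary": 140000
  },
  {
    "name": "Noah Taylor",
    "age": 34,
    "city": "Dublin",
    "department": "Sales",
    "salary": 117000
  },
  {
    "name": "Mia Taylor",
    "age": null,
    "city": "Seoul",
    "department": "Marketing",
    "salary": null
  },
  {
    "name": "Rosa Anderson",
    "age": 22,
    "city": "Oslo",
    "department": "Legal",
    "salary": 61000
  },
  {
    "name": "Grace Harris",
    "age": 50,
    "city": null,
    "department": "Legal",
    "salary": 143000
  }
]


Checking for missing (null) values in 5 records:

  Judy White: age
  Noah Taylor: complete
  Mia Taylor: age, salary
  Rosa Anderson: complete
  Grace Harris: city

Per field:
  name: 0 missing
  age: 2 missing
  city: 1 missing
  department: 0 missing
  salary: 1 missing

Total missing values: 4
Records with any missing: 3

4 missing values (age: 2, city: 1, salary: 1); 3 incomplete records


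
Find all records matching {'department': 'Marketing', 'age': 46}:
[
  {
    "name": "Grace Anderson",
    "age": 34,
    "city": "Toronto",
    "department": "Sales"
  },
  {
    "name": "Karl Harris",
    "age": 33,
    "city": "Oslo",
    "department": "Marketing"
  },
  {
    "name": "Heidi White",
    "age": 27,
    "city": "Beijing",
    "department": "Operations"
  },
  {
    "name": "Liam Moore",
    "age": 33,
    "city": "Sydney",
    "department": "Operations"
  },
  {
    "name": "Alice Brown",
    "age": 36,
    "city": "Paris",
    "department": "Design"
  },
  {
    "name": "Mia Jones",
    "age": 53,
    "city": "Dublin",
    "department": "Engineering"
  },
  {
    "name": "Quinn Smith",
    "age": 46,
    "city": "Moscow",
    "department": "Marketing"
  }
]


Search criteria: {'department': 'Marketing', 'age': 46}

Checking 7 records:
  Grace Anderson: {department: Sales, age: 34}
  Karl Harris: {department: Marketing, age: 33}
  Heidi White: {department: Operations, age: 27}
  Liam Moore: {department: Operations, age: 33}
  Alice Brown: {department: Design, age: 36}
  Mia Jones: {department: Engineering, age: 53}
  Quinn Smith: {department: Marketing, age: 46} <-- MATCH

Matches: ["Quinn Smith"]

["Quinn Smith"]


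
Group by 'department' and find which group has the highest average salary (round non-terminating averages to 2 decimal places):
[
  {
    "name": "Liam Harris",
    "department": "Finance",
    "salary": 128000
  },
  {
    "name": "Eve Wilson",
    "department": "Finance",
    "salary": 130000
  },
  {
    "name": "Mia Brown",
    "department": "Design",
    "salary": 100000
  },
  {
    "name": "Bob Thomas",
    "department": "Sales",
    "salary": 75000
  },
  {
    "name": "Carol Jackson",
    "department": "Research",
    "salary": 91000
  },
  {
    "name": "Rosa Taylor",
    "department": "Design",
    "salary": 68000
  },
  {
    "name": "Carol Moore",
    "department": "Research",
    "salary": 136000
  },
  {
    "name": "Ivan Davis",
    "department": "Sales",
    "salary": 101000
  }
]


Group by: department

Groups:
  Design: 2 people, avg salary = 168000/2 = $84000
  Finance: 2 people, avg salary = 258000/2 = $129000
  Research: 2 people, avg salary = 227000/2 = $113500
  Sales: 2 people, avg salary = 176000/2 = $88000

Highest average salary: Finance ($129000)

Finance ($129000)


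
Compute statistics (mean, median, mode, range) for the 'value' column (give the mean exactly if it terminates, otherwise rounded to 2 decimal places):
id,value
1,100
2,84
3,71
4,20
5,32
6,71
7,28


Data: [100, 84, 71, 20, 32, 71, 28]
Count: 7
Sum: 406
Mean: 406/7 = 58
Sorted: [20, 28, 32, 71, 71, 84, 100]
Median: 71.0
Mode: 71 (2 times)
Range: 100 - 20 = 80
Min: 20, Max: 100

mean=58, median=71.0, mode=71, range=80


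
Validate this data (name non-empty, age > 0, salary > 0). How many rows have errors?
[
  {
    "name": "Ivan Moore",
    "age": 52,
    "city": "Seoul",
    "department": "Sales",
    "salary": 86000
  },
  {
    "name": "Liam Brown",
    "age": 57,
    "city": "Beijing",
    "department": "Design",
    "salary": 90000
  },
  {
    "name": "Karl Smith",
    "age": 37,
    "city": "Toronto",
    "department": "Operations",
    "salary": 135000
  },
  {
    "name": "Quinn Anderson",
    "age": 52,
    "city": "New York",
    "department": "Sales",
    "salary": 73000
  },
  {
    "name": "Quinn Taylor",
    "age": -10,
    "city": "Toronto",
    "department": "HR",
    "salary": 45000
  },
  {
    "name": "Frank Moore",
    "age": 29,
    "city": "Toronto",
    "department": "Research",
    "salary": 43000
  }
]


Validating 6 records:
Rules: name non-empty, age > 0, salary > 0

  Row 1 (Ivan Moore): OK
  Row 2 (Liam Brown): OK
  Row 3 (Karl Smith): OK
  Row 4 (Quinn Anderson): OK
  Row 5 (Quinn Taylor): negative age: -10
  Row 6 (Frank Moore): OK

Total errors: 1

1 errors


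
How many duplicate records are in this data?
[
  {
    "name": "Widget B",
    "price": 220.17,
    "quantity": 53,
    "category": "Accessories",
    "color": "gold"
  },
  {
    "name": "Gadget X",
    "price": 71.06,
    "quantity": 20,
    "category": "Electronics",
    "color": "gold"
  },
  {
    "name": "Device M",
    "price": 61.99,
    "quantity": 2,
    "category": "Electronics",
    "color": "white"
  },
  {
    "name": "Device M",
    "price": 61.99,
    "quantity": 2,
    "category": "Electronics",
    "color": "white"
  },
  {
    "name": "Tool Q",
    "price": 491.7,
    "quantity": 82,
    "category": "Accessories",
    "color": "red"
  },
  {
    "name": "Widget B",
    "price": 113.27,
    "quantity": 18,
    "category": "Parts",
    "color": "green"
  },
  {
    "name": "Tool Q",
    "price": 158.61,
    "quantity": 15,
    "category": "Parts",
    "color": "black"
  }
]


Checking 7 records for duplicates:

  Row 1: Widget B ($220.17, qty 53)
  Row 2: Gadget X ($71.06, qty 20)
  Row 3: Device M ($61.99, qty 2)
  Row 4: Device M ($61.99, qty 2) <-- DUPLICATE
  Row 5: Tool Q ($491.7, qty 82)
  Row 6: Widget B ($113.27, qty 18)
  Row 7: Tool Q ($158.61, qty 15)

Duplicates found: 1
Unique records: 6

1 duplicates, 6 unique


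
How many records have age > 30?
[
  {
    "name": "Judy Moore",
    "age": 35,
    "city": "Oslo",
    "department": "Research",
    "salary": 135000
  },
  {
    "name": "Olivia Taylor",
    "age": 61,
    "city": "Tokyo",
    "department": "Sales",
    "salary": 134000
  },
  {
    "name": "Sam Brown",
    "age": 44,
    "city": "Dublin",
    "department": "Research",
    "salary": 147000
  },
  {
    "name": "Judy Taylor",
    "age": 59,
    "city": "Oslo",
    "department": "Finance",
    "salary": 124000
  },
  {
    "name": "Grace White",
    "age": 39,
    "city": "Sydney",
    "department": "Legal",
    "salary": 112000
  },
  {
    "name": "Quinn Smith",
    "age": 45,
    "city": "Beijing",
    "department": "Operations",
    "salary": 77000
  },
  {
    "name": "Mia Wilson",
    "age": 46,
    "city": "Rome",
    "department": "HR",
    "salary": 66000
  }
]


Data: 7 records
Condition: age > 30

Checking each record:
  Judy Moore: 35 MATCH
  Olivia Taylor: 61 MATCH
  Sam Brown: 44 MATCH
  Judy Taylor: 59 MATCH
  Grace White: 39 MATCH
  Quinn Smith: 45 MATCH
  Mia Wilson: 46 MATCH

Count: 7

7


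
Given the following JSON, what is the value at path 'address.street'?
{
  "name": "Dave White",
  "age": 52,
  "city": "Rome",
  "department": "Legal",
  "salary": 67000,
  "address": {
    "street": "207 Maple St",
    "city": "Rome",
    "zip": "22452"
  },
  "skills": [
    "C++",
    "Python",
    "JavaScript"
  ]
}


Query: address.street
Path: address -> street
Value: 207 Maple St

207 Maple St


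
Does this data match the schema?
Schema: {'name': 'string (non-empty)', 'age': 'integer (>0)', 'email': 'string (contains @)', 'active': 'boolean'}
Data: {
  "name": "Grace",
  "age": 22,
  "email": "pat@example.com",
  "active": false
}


Validating each field against schema:
  name: OK (non-empty string)
  age: OK (positive integer)
  email: OK (string with @)
  active: OK (boolean)

Result: VALID

VALID


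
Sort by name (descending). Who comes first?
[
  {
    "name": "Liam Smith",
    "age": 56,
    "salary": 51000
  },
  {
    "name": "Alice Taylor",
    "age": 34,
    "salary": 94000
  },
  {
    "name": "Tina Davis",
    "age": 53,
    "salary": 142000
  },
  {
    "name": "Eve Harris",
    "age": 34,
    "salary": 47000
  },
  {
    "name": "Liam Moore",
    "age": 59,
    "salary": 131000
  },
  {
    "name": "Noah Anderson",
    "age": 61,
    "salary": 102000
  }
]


Sort by: name (descending)

Sorted order:
  1. Tina Davis (name = Tina Davis)
  2. Noah Anderson (name = Noah Anderson)
  3. Liam Smith (name = Liam Smith)
  4. Liam Moore (name = Liam Moore)
  5. Eve Harris (name = Eve Harris)
  6. Alice Taylor (name = Alice Taylor)

First: Tina Davis

Tina Davis


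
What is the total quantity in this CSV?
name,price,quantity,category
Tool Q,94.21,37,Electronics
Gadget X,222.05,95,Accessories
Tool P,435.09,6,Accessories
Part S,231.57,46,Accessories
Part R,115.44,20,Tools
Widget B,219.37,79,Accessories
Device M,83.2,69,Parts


Computing total quantity:
Values: [37, 95, 6, 46, 20, 79, 69]
Sum = 352

352


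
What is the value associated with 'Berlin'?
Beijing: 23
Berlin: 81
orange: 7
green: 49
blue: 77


Looking up key 'Berlin'
Value: 81

81


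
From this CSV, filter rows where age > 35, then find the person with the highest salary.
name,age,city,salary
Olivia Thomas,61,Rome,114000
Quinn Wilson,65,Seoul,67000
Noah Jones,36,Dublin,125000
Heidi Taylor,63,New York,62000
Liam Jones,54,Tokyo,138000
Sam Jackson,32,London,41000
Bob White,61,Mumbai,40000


Filter: age > 35
Sort by: salary (descending)

Filtered records (6):
  Liam Jones, age 54, salary $138000
  Noah Jones, age 36, salary $125000
  Olivia Thomas, age 61, salary $114000
  Quinn Wilson, age 65, salary $67000
  Heidi Taylor, age 63, salary $62000
  Bob White, age 61, salary $40000

Highest salary: Liam Jones ($138000)

Liam Jones


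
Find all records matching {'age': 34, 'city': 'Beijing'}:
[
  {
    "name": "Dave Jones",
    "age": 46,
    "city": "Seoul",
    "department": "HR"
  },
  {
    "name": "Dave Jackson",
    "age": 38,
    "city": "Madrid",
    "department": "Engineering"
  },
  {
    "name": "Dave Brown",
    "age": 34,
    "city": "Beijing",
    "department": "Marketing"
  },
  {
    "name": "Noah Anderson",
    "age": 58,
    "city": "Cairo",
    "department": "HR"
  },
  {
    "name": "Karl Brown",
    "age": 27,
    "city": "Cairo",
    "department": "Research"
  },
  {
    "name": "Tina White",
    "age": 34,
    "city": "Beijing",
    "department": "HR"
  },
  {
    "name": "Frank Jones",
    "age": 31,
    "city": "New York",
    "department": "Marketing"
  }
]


Search criteria: {'age': 34, 'city': 'Beijing'}

Checking 7 records:
  Dave Jones: {age: 46, city: Seoul}
  Dave Jackson: {age: 38, city: Madrid}
  Dave Brown: {age: 34, city: Beijing} <-- MATCH
  Noah Anderson: {age: 58, city: Cairo}
  Karl Brown: {age: 27, city: Cairo}
  Tina White: {age: 34, city: Beijing} <-- MATCH
  Frank Jones: {age: 31, city: New York}

Matches: ["Dave Brown", "Tina White"]

["Dave Brown", "Tina White"]


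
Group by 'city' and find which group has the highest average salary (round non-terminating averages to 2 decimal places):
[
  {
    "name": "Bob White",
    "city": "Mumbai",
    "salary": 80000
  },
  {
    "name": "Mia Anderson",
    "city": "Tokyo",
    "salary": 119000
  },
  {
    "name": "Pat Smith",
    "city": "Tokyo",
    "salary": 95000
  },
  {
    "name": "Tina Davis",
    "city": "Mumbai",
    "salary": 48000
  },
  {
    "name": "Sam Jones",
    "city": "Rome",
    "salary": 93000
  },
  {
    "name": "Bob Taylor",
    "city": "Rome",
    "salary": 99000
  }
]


Group by: city

Groups:
  Mumbai: 2 people, avg salary = 128000/2 = $64000
  Rome: 2 people, avg salary = 192000/2 = $96000
  Tokyo: 2 people, avg salary = 214000/2 = $107000

Highest average salary: Tokyo ($107000)

Tokyo ($107000)
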